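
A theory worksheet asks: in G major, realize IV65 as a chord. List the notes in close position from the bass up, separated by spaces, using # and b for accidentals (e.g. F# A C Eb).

In G major, scale degree 4 is C, and the diatonic chord built there is a major seventh chord.
Stacking thirds from C gives C-E-G-B.
The figured bass 65 indicates first inversion, placing the third (E) in the bass: E-G-B-C.

E G B C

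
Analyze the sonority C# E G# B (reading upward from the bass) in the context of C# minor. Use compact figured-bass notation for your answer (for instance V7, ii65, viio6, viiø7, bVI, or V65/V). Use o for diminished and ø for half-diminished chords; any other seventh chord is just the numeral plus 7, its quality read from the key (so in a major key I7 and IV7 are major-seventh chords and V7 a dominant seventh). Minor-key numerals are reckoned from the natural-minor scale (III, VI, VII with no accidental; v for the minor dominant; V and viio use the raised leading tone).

i7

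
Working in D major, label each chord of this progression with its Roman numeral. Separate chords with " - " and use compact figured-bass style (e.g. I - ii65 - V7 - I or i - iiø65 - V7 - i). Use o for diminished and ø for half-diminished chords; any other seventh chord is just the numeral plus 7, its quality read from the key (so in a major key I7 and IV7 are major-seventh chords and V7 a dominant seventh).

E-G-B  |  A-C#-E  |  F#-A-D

ii - V - I6

E-G-B: minor triad on E = scale degree 2 → ii.
A-C#-E: major triad on A = scale degree 5 → V.
F#-A-D has root D, degree 1 in D major, so I6.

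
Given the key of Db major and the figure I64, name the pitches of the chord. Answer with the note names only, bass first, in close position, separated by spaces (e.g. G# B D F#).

In Db major, scale degree 1 is Db, and the diatonic chord built there is a major triad.
That chord is spelled Db-F-Ab.
The figured bass 64 indicates second inversion, placing the fifth (Ab) in the bass: Ab-Db-F.

Ab Db F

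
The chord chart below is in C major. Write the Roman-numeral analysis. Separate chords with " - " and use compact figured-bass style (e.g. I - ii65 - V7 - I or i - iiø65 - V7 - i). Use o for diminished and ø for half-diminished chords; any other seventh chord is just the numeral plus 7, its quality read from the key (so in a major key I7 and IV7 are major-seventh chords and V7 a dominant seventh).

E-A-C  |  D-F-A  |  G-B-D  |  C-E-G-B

E-A-C: root A is the submediant; minor triad there is vi64.
D-F-A has root D, degree 2 in C major, so ii.
G-B-D has root G, degree 5 in C major, so V.
C-E-G-B: root C is the tonic; major seventh chord there is I7.

vi64 - ii - V - I7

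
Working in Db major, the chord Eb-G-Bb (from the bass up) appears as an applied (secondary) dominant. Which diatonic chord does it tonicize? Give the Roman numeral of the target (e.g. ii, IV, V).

V

The chord is a major triad on Eb.
A dominant resolves down a perfect fifth: Eb → Ab. In Db major, Ab is scale degree 5, i.e. V.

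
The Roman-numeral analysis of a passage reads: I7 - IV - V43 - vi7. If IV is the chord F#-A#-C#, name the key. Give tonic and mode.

C# major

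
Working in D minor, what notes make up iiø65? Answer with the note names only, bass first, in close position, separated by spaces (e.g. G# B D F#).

G Bb D E

In D minor, the second degree is E, and the diatonic chord built there is a half-diminished seventh chord.
That chord is spelled E-G-Bb-D.
With the 65 figure the chord is in first inversion; from the bass G upward in close position it reads G-Bb-D-E.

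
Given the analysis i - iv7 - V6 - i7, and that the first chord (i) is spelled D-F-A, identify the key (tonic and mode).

D minor

The chord Dm is a minor triad rooted on D; its label is i.
If D is scale degree 1 and the mode makes that degree carry a minor triad, the tonic is D and the mode is minor.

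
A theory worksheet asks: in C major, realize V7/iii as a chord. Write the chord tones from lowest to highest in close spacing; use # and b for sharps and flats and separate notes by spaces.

B D# F# A

The slash means an applied dominant: we want the dominant of iii. In C major, iii is E minor, and its dominant is built on B.
Building a dominant seventh chord on B gives B-D#-F#-A.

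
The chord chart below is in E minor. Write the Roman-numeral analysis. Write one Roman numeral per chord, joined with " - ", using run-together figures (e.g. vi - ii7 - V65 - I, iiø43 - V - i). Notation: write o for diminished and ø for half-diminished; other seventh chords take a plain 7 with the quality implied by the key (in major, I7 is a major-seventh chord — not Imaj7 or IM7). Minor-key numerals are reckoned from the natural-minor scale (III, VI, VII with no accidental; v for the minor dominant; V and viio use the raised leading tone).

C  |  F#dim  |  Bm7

C has root C, degree 6 in E minor, so VI.
F#dim has root F#, degree 2 in E minor, so iio.
Bm7 has root B, degree 5 in E minor, so v7.

VI - iio - v7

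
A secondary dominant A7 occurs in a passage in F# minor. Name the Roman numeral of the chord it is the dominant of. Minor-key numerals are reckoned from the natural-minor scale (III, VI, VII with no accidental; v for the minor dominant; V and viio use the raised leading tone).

The chord is a dominant seventh chord on A.
A dominant resolves down a perfect fifth: A → D. In F# minor, D is scale degree 6, i.e. VI.

VI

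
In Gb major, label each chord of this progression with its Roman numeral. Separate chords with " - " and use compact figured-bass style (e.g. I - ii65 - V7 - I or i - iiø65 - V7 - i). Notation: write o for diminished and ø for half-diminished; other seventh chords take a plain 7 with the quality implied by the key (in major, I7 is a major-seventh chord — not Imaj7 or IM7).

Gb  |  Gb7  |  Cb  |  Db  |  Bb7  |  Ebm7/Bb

Gb: major triad on Gb = scale degree 1 → I.
Gb7 is the secondary dominant of IV (dominant seventh chord on Gb): V7/IV.
Cb has root Cb, degree 4 in Gb major, so IV.
Db has root Db, degree 5 in Gb major, so V.
Bb7: a dominant seventh chord on Bb, the applied dominant of vi → V7/vi.
Ebm7/Bb: minor seventh chord on Eb = scale degree 6 → vi43.

I - V7/IV - IV - V - V7/vi - vi43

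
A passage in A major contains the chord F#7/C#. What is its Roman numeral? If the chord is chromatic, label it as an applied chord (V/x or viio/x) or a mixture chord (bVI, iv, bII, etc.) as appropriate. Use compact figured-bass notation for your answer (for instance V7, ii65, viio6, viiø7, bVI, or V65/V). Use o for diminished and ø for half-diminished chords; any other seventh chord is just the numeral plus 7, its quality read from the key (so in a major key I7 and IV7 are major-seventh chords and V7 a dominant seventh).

The pitches F#-A#-C#-E form a dominant seventh chord rooted on F#.
F# is not a diatonic chord root with this quality in A major, but it lies a perfect fifth above B (ii), so the chord functions as an applied dominant of ii.
With C# in the bass the chord is in second inversion, so the figured bass is 43.

V43/ii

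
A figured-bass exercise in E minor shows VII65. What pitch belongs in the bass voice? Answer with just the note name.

F#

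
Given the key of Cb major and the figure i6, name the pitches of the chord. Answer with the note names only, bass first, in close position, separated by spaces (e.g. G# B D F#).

Ebb Gb Cb

Scale degree 1 in Cb major is Cb; here the chord built on it is altered to a minor triad. i6 is the minor tonic, borrowed from the parallel minor.
So the chord is Cb-Ebb-Gb.
The figured bass 6 indicates first inversion, placing the third (Ebb) in the bass: Ebb-Gb-Cb.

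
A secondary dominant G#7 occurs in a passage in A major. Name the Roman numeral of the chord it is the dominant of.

iii

The chord is a dominant seventh chord on G#.
A dominant resolves down a perfect fifth: G# → C#. In A major, C# is scale degree 3, i.e. iii.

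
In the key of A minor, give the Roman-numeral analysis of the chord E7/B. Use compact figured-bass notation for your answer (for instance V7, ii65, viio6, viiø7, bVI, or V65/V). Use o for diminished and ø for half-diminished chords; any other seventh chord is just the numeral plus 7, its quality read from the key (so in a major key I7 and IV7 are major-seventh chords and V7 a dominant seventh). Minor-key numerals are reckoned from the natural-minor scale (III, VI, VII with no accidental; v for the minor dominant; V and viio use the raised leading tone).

The pitches E-G#-B-D form a dominant seventh chord rooted on E.
In A minor, E is the dominant; the diatonic dominant seventh chord there is V7.
With B in the bass the chord is in second inversion, so the figured bass is 43.

V43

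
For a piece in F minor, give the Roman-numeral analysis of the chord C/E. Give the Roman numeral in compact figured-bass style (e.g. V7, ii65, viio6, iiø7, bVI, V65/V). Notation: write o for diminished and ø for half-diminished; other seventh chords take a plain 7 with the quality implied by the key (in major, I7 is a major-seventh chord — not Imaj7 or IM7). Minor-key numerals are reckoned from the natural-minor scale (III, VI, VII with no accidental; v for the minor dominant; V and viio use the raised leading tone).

Stacked in thirds the chord is C-E-G: a major triad on C.
C is scale degree 5 in F minor, and a major triad on that degree is written V.
With E in the bass the chord is in first inversion, so the figured bass is 6.

V6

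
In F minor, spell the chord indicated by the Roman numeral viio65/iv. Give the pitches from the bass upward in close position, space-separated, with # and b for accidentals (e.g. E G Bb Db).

C Eb Gb A

viio65/iv is a secondary leading-tone chord. The target iv is Bb in F minor; the applied chord is rooted a semitone below, on A.
Building a fully diminished seventh chord on A gives A-C-Eb-Gb.
The figured bass 65 indicates first inversion, placing the third (C) in the bass: C-Eb-Gb-A.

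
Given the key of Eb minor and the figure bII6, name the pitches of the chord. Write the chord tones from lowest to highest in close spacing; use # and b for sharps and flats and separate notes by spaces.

Ab Cb Fb

bII6 is the Neapolitan sixth — a major triad on the lowered second degree, here in its customary first inversion. In Eb minor that root is Fb.
So the chord is Fb-Ab-Cb.
The figured bass 6 indicates first inversion, placing the third (Ab) in the bass: Ab-Cb-Fb.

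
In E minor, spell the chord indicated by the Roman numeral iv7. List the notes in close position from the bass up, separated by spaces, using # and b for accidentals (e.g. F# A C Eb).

A C E G

In E minor, the fourth degree is A, and the diatonic chord built there is a minor seventh chord.
Stacking thirds from A gives A-C-E-G.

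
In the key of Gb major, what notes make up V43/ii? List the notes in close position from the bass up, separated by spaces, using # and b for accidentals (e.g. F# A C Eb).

Bb Db Eb G

V43/ii is a secondary dominant — the dominant seventh of ii. ii in Gb major is Ab, so the applied chord's root is Eb, a perfect fifth above.
Building a dominant seventh chord on Eb gives Eb-G-Bb-Db.
The figured bass 43 indicates second inversion, placing the fifth (Bb) in the bass: Bb-Db-Eb-G.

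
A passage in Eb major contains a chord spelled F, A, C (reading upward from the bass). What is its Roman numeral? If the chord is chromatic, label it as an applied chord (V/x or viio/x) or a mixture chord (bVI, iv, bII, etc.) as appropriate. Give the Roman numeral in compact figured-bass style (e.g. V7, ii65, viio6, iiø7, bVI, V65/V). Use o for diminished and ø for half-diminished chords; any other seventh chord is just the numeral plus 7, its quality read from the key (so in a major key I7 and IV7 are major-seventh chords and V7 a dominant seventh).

V/V

The pitches F-A-C form a major triad rooted on F.
F is not a diatonic chord root with this quality in Eb major, but it lies a perfect fifth above Bb (V), so the chord functions as an applied dominant of V.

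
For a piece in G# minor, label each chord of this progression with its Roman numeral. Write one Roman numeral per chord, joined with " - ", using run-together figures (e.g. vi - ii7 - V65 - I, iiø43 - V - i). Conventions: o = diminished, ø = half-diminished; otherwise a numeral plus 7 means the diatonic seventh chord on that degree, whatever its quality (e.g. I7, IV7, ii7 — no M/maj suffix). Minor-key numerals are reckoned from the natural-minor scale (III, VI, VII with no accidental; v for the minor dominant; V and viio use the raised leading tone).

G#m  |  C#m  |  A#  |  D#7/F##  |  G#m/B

i - iv - V/V - V65 - i6

G#m: root G# is the tonic; minor triad there is i.
C#m: minor triad on C# = scale degree 4 → iv.
A#: chromatic; A# is V of V, so V/V.
D#7/F## has root D#, degree 5 in G# minor, so V65.
G#m/B has root G#, degree 1 in G# minor, so i6.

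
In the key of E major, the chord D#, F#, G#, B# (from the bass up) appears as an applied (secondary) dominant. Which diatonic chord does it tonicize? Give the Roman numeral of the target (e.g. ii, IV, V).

The chord is a dominant seventh chord on G#.
A dominant resolves down a perfect fifth: G# → C#. In E major, C# is scale degree 6, i.e. vi.

vi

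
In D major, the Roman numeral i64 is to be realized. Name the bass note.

A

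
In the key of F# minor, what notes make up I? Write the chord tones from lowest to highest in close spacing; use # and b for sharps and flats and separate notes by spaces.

Scale degree 1 in F# minor is F#; here the chord built on it is altered to a major triad. I is the major tonic (Picardy third), borrowed from the parallel major.
So the chord is F#-A#-C#, a major triad.

F# A# C#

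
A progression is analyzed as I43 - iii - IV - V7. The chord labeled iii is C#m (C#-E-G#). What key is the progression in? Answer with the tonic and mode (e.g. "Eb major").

A major

The chord C#m is a minor triad rooted on C#; its label is iii.
If C# is scale degree 3 and the mode makes that degree carry a minor triad, the tonic is A and the mode is major.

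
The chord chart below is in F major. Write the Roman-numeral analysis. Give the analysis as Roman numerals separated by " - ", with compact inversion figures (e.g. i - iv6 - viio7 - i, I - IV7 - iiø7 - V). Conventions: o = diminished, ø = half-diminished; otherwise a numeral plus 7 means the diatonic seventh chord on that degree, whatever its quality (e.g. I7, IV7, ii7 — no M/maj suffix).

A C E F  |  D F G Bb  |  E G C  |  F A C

I65 - ii43 - V6 - I

A-C-E-F: major seventh chord on F = scale degree 1 → I65.
D-F-G-Bb has root G, degree 2 in F major, so ii43.
E-G-C has root C, degree 5 in F major, so V6.
F-A-C: major triad on F = scale degree 1 → I.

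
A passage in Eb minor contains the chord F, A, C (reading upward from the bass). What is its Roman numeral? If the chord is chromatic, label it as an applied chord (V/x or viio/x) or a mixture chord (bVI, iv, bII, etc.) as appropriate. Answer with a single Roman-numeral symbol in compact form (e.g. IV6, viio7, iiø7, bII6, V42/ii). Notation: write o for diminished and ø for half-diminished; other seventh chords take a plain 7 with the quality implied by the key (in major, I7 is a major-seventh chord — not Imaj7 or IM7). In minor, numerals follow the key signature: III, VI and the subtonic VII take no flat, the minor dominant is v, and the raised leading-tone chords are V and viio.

Stacked in thirds the chord is F-A-C: a major triad on F.
F is not a diatonic chord root with this quality in Eb minor, but it lies a perfect fifth above Bb (V), so the chord functions as an applied dominant of V.

V/V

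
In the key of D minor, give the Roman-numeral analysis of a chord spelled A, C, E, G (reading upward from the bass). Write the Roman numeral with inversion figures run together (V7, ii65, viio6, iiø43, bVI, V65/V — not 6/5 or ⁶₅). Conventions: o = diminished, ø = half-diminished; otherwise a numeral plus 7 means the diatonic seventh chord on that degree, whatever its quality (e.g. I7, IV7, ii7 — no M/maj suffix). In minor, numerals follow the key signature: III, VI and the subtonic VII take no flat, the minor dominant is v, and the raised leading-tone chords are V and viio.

The pitches A-C-E-G form a minor seventh chord rooted on A.
In D minor, A is the dominant; the diatonic minor seventh chord there is v7.

v7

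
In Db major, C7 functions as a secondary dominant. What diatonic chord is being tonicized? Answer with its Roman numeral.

iii

The chord is a dominant seventh chord on C.
A dominant resolves down a perfect fifth: C → F. In Db major, F is scale degree 3, i.e. iii.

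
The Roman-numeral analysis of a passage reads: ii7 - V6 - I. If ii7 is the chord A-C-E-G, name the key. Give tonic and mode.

The anchor chord is a minor seventh chord on A, labeled ii7.
Counting down one scale step from A places the tonic on G; a minor seventh chord on degree 2 is diatonic only in major.

G major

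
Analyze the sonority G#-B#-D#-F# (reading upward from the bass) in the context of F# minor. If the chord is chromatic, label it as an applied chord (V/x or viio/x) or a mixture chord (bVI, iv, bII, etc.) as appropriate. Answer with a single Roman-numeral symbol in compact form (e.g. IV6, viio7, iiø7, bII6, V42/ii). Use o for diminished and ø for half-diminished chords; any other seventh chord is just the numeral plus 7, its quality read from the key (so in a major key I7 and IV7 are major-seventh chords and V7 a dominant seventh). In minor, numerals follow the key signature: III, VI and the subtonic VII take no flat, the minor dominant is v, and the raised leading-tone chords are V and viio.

V7/V

Stacked in thirds the chord is G#-B#-D#-F#: a dominant seventh chord on G#.
G# is not a diatonic chord root with this quality in F# minor, but it lies a perfect fifth above C# (V), so the chord functions as an applied dominant of V.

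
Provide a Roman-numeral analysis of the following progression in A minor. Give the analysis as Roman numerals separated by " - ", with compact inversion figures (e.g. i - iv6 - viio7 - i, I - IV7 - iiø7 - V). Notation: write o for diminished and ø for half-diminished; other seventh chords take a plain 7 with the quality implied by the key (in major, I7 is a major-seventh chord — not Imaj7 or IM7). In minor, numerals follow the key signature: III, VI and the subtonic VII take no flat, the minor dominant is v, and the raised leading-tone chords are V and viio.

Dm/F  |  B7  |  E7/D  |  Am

iv6 - V7/V - V42 - i

Dm/F: minor triad on D = scale degree 4 → iv6.
B7: a dominant seventh chord on B, the applied dominant of V → V7/V.
E7/D has root E, degree 5 in A minor, so V42.
Am has root A, degree 1 in A minor, so i.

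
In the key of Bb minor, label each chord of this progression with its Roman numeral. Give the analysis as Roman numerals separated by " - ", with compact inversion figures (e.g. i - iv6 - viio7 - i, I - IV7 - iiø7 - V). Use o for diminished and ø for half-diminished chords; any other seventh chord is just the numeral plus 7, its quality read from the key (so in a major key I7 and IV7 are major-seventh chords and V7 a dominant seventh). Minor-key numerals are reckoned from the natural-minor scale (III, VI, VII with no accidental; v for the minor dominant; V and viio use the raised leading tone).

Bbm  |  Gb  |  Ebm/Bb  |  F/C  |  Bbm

Bbm: root Bb is the tonic; minor triad there is i.
Gb has root Gb, degree 6 in Bb minor, so VI.
Ebm/Bb has root Eb, degree 4 in Bb minor, so iv64.
F/C: major triad on F = scale degree 5 → V64.
Bbm: minor triad on Bb = scale degree 1 → i.

i - VI - iv64 - V64 - i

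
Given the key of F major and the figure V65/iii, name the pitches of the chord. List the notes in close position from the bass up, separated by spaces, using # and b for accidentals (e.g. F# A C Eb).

G# B D E

The slash means an applied dominant: we want the dominant of iii. In F major, iii is A minor, and its dominant is built on E.
Building a dominant seventh chord on E gives E-G#-B-D.
The figured bass 65 indicates first inversion, placing the third (G#) in the bass: G#-B-D-E.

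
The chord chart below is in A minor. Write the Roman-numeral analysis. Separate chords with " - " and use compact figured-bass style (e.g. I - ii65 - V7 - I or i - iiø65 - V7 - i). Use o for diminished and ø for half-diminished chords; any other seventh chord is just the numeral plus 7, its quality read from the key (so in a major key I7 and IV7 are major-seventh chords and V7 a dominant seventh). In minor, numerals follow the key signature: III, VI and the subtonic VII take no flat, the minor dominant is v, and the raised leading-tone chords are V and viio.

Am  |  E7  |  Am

i - V7 - i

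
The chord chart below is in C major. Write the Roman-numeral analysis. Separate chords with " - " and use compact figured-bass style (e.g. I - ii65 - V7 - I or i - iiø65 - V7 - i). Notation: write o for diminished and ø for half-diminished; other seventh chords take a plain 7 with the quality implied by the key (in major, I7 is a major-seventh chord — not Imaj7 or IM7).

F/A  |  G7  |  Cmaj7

IV6 - V7 - I7

F/A: root F is the subdominant; major triad there is IV6.
G7 has root G, degree 5 in C major, so V7.
Cmaj7: major seventh chord on C = scale degree 1 → I7.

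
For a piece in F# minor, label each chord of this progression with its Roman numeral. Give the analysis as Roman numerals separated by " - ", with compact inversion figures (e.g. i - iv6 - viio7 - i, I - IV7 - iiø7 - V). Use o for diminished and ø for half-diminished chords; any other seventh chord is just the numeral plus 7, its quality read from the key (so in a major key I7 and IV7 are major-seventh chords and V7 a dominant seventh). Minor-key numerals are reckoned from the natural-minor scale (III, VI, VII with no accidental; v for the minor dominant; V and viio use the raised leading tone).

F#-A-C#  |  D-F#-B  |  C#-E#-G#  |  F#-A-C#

i - iv6 - V - i

F#-A-C# has root F#, degree 1 in F# minor, so i.
D-F#-B: minor triad on B = scale degree 4 → iv6.
C#-E#-G#: root C# is the dominant; major triad there is V.
F#-A-C#: minor triad on F# = scale degree 1 → i.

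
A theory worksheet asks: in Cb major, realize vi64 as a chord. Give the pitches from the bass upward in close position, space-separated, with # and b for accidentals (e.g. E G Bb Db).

Eb Ab Cb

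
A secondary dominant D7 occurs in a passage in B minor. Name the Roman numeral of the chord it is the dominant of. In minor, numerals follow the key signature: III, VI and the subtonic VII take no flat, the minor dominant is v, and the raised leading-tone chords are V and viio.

VI

The chord is a dominant seventh chord on D.
A dominant resolves down a perfect fifth: D → G. In B minor, G is scale degree 6, i.e. VI.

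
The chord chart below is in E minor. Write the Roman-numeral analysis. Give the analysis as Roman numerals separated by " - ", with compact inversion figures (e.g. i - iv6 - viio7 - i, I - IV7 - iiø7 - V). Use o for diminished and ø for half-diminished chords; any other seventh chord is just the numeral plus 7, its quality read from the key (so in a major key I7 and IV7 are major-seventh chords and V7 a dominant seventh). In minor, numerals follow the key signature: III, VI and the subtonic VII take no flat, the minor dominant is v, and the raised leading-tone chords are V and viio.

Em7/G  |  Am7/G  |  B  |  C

Em7/G: root E is the tonic; minor seventh chord there is i65.
Am7/G: minor seventh chord on A = scale degree 4 → iv42.
B has root B, degree 5 in E minor, so V.
C has root C, degree 6 in E minor, so VI.

i65 - iv42 - V - VI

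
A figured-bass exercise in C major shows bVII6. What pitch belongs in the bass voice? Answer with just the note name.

D

bVII in C major has root Bb; the chord is Bb-D-F.
The figure 6 means first inversion — the third is in the bass.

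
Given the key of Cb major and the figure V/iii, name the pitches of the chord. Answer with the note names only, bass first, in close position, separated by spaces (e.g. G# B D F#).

Bb D F

The slash means an applied dominant: we want the dominant of iii. In Cb major, iii is Eb minor, and its dominant is built on Bb.
Building a major triad on Bb gives Bb-D-F.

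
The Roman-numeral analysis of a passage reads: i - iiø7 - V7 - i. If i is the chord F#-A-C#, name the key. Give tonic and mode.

F# minor

The chord F#m is a minor triad rooted on F#; its label is i.
If F# is scale degree 1 and the mode makes that degree carry a minor triad, the tonic is F# and the mode is minor.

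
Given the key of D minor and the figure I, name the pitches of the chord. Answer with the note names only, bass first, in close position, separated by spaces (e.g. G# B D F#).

D F# A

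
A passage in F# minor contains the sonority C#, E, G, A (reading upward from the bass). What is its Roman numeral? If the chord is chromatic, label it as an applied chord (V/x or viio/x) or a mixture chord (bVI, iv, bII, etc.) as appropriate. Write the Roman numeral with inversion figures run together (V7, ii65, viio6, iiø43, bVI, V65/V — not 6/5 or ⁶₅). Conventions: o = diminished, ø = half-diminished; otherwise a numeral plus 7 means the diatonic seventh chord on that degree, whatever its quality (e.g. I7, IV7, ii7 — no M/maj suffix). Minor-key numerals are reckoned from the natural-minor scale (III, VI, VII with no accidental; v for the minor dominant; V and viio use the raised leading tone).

V65/VI

Stacked in thirds the chord is A-C#-E-G: a dominant seventh chord on A.
A is not a diatonic chord root with this quality in F# minor, but it lies a perfect fifth above D (VI), so the chord functions as an applied dominant of VI.
With C# in the bass the chord is in first inversion, so the figured bass is 65.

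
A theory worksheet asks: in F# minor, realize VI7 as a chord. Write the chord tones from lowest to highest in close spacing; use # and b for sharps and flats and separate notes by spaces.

D F# A C#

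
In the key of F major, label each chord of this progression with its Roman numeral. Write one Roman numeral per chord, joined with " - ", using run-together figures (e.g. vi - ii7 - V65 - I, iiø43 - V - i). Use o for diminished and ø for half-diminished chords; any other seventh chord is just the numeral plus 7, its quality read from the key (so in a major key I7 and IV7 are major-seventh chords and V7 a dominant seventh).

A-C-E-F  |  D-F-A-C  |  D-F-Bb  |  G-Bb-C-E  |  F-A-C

A-C-E-F: root F is the tonic; major seventh chord there is I65.
D-F-A-C: root D is the submediant; minor seventh chord there is vi7.
D-F-Bb: root Bb is the subdominant; major triad there is IV6.
G-Bb-C-E: root C is the dominant; dominant seventh chord there is V43.
F-A-C: major triad on F = scale degree 1 → I.

I65 - vi7 - IV6 - V43 - I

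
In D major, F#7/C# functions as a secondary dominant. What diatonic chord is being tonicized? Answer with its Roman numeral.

The chord is a dominant seventh chord on F#.
A dominant resolves down a perfect fifth: F# → B. In D major, B is scale degree 6, i.e. vi.

vi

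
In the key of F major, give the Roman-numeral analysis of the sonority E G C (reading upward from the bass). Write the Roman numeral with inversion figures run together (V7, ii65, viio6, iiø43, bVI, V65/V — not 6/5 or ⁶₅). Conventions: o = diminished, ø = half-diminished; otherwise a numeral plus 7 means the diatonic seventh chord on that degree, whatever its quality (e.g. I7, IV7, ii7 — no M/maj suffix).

Stacked in thirds the chord is C-E-G: a major triad on C.
C is scale degree 5 in F major, and a major triad on that degree is written V.
With E in the bass the chord is in first inversion, so the figured bass is 6.

V6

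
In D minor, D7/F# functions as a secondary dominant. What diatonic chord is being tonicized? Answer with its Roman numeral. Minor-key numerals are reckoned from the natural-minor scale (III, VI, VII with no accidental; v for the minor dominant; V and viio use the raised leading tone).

iv

The chord is a dominant seventh chord on D.
A dominant resolves down a perfect fifth: D → G. In D minor, G is scale degree 4, i.e. iv.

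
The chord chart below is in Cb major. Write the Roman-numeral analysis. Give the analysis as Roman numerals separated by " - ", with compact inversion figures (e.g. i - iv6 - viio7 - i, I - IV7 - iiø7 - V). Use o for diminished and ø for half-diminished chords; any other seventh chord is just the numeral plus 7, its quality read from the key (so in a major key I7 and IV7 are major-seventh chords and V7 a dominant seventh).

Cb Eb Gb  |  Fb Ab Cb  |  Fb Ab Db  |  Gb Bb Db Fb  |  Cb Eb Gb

Cb-Eb-Gb: major triad on Cb = scale degree 1 → I.
Fb-Ab-Cb: root Fb is the subdominant; major triad there is IV.
Fb-Ab-Db: root Db is the supertonic; minor triad there is ii6.
Gb-Bb-Db-Fb: root Gb is the dominant; dominant seventh chord there is V7.
Cb-Eb-Gb has root Cb, degree 1 in Cb major, so I.

I - IV - ii6 - V7 - I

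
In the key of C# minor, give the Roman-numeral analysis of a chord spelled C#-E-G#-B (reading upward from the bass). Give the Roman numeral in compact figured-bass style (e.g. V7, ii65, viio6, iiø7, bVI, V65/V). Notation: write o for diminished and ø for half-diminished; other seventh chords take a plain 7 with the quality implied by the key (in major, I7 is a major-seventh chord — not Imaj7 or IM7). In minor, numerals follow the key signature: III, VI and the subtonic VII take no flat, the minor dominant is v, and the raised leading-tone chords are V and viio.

The pitches C#-E-G#-B form a minor seventh chord rooted on C#.
In C# minor, C# is the tonic; the diatonic minor seventh chord there is i7.

i7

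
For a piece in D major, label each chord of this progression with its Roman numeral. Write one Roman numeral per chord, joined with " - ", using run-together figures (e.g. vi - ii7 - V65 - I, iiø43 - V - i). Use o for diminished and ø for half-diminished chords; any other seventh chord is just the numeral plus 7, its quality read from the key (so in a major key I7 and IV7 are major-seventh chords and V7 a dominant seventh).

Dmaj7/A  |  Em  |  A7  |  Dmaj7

I43 - ii - V7 - I7

Dmaj7/A: major seventh chord on D = scale degree 1 → I43.
Em: minor triad on E = scale degree 2 → ii.
A7: dominant seventh chord on A = scale degree 5 → V7.
Dmaj7: root D is the tonic; major seventh chord there is I7.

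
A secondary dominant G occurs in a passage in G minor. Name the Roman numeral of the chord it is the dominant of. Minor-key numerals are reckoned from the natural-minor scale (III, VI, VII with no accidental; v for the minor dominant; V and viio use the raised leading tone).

iv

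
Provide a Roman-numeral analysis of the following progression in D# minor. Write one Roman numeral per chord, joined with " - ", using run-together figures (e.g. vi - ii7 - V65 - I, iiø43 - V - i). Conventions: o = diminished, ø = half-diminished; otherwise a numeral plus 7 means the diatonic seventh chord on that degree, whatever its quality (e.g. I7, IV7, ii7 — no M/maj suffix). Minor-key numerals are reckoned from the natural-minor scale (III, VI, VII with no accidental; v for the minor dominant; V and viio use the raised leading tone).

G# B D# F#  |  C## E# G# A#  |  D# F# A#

G#-B-D#-F#: minor seventh chord on G# = scale degree 4 → iv7.
C##-E#-G#-A#: root A# is the dominant; dominant seventh chord there is V65.
D#-F#-A# has root D#, degree 1 in D# minor, so i.

iv7 - V65 - i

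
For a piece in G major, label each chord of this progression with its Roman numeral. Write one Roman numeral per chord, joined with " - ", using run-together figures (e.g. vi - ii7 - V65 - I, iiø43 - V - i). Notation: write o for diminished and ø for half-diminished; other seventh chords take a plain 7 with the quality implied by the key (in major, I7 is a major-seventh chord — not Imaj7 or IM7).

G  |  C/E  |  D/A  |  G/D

G: root G is the tonic; major triad there is I.
C/E: major triad on C = scale degree 4 → IV6.
D/A: root D is the dominant; major triad there is V64.
G/D: major triad on G = scale degree 1 → I64.

I - IV6 - V64 - I64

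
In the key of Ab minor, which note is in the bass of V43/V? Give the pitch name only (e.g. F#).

The applied chord V43/V is rooted on Bb: Bb-D-F-Ab.
The figure 43 means second inversion — the fifth is in the bass.

F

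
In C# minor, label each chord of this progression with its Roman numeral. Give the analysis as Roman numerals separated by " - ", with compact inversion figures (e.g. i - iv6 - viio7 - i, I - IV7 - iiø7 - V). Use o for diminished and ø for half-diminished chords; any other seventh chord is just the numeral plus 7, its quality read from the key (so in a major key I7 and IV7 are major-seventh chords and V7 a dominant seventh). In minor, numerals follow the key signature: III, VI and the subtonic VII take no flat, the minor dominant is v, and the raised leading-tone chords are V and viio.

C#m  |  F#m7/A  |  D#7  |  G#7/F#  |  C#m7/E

i - iv65 - V7/V - V42 - i65

C#m: minor triad on C# = scale degree 1 → i.
F#m7/A: root F# is the subdominant; minor seventh chord there is iv65.
D#7 is the secondary dominant of V (dominant seventh chord on D#): V7/V.
G#7/F#: dominant seventh chord on G# = scale degree 5 → V42.
C#m7/E: root C# is the tonic; minor seventh chord there is i65.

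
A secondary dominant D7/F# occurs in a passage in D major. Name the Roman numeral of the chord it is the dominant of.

IV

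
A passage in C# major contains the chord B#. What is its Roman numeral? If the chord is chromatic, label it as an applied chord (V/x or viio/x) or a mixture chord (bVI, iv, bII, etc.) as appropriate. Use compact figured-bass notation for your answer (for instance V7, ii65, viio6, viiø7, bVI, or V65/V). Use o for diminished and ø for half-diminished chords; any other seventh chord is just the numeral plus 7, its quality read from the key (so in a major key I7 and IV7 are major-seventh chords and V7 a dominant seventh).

The pitches B#-D##-F## form a major triad rooted on B#.
B# is not a diatonic chord root with this quality in C# major, but it lies a perfect fifth above E# (iii), so the chord functions as an applied dominant of iii.

V/iii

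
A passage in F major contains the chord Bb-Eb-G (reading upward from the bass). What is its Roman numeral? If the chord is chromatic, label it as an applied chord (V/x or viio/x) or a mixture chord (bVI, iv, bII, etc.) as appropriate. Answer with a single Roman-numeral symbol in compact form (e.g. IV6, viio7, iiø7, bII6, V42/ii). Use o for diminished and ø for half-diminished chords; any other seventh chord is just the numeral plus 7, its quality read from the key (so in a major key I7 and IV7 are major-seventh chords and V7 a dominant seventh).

The pitches Eb-G-Bb form a major triad rooted on Eb.
Eb is the lowered seventh degree of F major (diatonic 7 would be E). This is a major triad on the lowered seventh degree (the subtonic), borrowed from the parallel minor.
With Bb in the bass the chord is in second inversion, so the figured bass is 64.

bVII64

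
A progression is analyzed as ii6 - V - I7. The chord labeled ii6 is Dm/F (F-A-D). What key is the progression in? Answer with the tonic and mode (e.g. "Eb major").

C major

The anchor chord is a minor triad on D, labeled ii6.
ii6 on D implies D is the supertonic; that puts the tonic at C, and the lowercase numeral fits major mode.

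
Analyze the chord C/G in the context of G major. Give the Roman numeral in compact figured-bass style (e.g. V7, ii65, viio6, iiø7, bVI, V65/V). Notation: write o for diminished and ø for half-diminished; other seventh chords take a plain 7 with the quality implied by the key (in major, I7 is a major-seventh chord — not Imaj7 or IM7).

IV64

Stacked in thirds the chord is C-E-G: a major triad on C.
C is scale degree 4 in G major, and a major triad on that degree is written IV.
With G in the bass the chord is in second inversion, so the figured bass is 64.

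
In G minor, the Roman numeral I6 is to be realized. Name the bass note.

B

I in G minor has root G; the chord is G-B-D.
The figure 6 means first inversion — the third is in the bass.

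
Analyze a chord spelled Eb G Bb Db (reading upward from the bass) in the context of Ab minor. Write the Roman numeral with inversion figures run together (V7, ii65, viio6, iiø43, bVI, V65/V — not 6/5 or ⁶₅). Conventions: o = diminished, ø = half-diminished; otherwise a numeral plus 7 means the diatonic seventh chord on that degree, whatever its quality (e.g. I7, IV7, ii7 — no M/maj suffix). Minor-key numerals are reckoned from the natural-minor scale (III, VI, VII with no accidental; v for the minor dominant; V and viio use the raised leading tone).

Stacked in thirds the chord is Eb-G-Bb-Db: a dominant seventh chord on Eb.
In Ab minor, Eb is the dominant; the diatonic dominant seventh chord there is V7.

V7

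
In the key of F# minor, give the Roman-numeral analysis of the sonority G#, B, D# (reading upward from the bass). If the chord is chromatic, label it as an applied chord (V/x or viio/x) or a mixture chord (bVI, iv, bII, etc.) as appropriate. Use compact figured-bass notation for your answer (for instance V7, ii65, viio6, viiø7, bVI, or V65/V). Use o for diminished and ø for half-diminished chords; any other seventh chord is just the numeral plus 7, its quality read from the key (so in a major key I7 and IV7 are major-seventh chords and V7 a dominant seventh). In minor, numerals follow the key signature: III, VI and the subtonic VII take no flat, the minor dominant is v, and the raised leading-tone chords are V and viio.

ii

Stacked in thirds the chord is G#-B-D#: a minor triad on G#.
G# is the second degree of F# minor. This is the minor supertonic, borrowed from the parallel major (the Dorian ii).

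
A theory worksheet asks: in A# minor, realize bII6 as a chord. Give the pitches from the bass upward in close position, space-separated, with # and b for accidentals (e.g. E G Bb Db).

D# F# B

Scale degree 2 in A# minor is B#; lowering it a half step gives B. bII6 is the Neapolitan sixth — a major triad on the lowered second degree, here in its customary first inversion.
So the chord is B-D#-F#.
With the 6 figure the chord is in first inversion; from the bass D# upward in close position it reads D#-F#-B.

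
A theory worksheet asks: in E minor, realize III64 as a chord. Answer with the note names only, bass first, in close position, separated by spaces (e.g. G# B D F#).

D G B

In E minor, scale degree 3 is G, and the diatonic chord built there is a major triad.
That chord is spelled G-B-D.
The figured bass 64 indicates second inversion, placing the fifth (D) in the bass: D-G-B.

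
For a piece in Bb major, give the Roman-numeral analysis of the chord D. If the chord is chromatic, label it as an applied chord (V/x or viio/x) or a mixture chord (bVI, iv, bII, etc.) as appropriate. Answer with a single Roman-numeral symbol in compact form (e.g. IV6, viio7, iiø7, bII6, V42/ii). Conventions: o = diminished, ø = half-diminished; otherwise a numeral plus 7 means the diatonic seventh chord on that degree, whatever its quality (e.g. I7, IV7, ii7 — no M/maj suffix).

The pitches D-F#-A form a major triad rooted on D.
D is not a diatonic chord root with this quality in Bb major, but it lies a perfect fifth above G (vi), so the chord functions as an applied dominant of vi.

V/vi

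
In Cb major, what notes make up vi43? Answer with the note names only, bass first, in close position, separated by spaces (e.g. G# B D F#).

Eb Gb Ab Cb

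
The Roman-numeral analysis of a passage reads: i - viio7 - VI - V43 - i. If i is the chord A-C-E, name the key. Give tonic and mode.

A minor

The chord Am is a minor triad rooted on A; its label is i.
If A is scale degree 1 and the mode makes that degree carry a minor triad, the tonic is A and the mode is minor.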